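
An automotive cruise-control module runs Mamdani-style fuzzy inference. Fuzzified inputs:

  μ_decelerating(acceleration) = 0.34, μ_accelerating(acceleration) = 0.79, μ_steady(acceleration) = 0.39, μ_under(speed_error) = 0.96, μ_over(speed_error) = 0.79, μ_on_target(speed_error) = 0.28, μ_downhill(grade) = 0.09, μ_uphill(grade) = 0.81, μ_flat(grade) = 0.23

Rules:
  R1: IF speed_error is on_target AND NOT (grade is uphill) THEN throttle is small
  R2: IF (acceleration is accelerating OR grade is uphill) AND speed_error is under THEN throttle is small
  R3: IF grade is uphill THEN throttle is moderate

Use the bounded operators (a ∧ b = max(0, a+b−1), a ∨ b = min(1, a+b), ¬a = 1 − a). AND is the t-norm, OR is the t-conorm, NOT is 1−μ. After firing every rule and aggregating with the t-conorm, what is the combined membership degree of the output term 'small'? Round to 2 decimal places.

R1: on_target=0.28, ¬uphill=1−0.81=0.19; AND[max(0, a+b−1)] → w = 0.00
R2: (accelerating=0.79 OR uphill=0.81) = 1.00; AND[max(0, a+b−1)] with under=0.96 → w = 0.96
R3: uphill=0.81 → w = 0.81
Rules with consequent 'small': {R1, R2} → strengths 0.00, 0.96
Aggregate via t-conorm [min(1, a+b)]: 0.96

0.96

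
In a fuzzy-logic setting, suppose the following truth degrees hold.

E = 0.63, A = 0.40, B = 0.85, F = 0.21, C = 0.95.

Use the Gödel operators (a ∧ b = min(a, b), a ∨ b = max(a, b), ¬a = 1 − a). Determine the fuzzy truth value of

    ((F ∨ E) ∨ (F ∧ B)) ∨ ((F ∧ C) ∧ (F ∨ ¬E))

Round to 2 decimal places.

F ∨ E = max(a, b) on (0.21, 0.63) = 0.63
F ∧ B = min(a, b) on (0.21, 0.85) = 0.21
(F ∨ E) ∨ (F ∧ B) = max(a, b) on (0.63, 0.21) = 0.63
F ∧ C = min(a, b) on (0.21, 0.95) = 0.21
¬E = 1 − 0.63 = 0.37
F ∨ ¬E = max(a, b) on (0.21, 0.37) = 0.37
(F ∧ C) ∧ (F ∨ ¬E) = min(a, b) on (0.21, 0.37) = 0.21
((F ∨ E) ∨ (F ∧ B)) ∨ ((F ∧ C) ∧ (F ∨ ¬E)) = max(a, b) on (0.63, 0.21) = 0.63

0.63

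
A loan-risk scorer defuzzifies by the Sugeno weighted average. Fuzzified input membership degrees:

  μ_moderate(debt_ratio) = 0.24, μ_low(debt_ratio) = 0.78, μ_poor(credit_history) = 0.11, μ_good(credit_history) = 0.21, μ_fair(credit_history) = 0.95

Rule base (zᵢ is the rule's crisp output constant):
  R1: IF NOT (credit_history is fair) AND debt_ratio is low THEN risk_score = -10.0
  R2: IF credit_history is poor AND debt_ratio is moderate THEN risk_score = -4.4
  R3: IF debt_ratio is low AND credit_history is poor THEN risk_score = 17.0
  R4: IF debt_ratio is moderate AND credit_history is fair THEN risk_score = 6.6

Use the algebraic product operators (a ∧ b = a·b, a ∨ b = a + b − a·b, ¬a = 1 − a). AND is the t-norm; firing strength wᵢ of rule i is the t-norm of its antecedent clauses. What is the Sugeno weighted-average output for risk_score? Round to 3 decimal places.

R1 (z=-10.0): ¬fair=1−0.95=0.05, low=0.78; AND[a·b] → w = 0.0390
R2 (z=-4.4): poor=0.11, moderate=0.24; AND[a·b] → w = 0.0264
R3 (z=17.0): low=0.78, poor=0.11; AND[a·b] → w = 0.0858
R4 (z=6.6): moderate=0.24, fair=0.95; AND[a·b] → w = 0.2280
Weighted average = (0.0390·-10.0 + 0.0264·-4.4 + 0.0858·17.0 + 0.2280·6.6) / (0.0390 + 0.0264 + 0.0858 + 0.2280)
  = 2.4572 / 0.3792 = 6.480

6.480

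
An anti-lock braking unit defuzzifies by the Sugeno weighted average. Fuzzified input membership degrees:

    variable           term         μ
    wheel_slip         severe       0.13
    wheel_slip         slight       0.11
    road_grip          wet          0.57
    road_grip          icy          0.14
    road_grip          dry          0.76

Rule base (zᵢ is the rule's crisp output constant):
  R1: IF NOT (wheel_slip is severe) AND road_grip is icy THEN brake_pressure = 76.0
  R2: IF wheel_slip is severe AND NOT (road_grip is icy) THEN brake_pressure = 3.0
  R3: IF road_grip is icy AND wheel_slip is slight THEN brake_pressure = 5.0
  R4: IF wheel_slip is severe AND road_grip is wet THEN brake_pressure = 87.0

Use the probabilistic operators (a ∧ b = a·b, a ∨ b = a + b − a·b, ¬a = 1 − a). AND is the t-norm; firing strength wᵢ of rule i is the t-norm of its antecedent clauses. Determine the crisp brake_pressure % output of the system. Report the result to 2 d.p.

49.88

R1 (z=76.0): ¬severe=1−0.13=0.87, icy=0.14; AND[a·b] → w = 0.1218
R2 (z=3.0): severe=0.13, ¬icy=1−0.14=0.86; AND[a·b] → w = 0.1118
R3 (z=5.0): icy=0.14, slight=0.11; AND[a·b] → w = 0.0154
R4 (z=87.0): severe=0.13, wet=0.57; AND[a·b] → w = 0.0741
Weighted average = (0.1218·76.0 + 0.1118·3.0 + 0.0154·5.0 + 0.0741·87.0) / (0.1218 + 0.1118 + 0.0154 + 0.0741)
  = 16.1159 / 0.3231 = 49.88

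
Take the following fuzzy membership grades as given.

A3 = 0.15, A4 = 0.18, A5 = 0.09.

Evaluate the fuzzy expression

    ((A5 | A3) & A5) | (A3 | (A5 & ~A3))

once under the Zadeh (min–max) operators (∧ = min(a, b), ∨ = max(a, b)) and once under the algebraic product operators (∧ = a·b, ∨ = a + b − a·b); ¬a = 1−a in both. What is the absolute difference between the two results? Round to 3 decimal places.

Under Zadeh (min–max):
  A5 | A3 = max(a, b) on (0.09, 0.15) = 0.15
  (A5 | A3) & A5 = min(a, b) on (0.15, 0.09) = 0.09
  ~A3 = 1 − 0.15 = 0.85
  A5 & ~A3 = min(a, b) on (0.09, 0.85) = 0.09
  A3 | (A5 & ~A3) = max(a, b) on (0.15, 0.09) = 0.15
  ((A5 | A3) & A5) | (A3 | (A5 & ~A3)) = max(a, b) on (0.09, 0.15) = 0.15
  → value = 0.1500
Under algebraic product:
  A5 | A3 = a + b − a·b on (0.0900, 0.1500) = 0.2265
  (A5 | A3) & A5 = a·b on (0.2265, 0.0900) = 0.0204
  ~A3 = 1 − 0.1500 = 0.8500
  A5 & ~A3 = a·b on (0.0900, 0.8500) = 0.0765
  A3 | (A5 & ~A3) = a + b − a·b on (0.1500, 0.0765) = 0.2150
  ((A5 | A3) & A5) | (A3 | (A5 & ~A3)) = a + b − a·b on (0.0204, 0.2150) = 0.2310
  → value = 0.2310
|0.1500 − 0.2310| = 0.081

0.081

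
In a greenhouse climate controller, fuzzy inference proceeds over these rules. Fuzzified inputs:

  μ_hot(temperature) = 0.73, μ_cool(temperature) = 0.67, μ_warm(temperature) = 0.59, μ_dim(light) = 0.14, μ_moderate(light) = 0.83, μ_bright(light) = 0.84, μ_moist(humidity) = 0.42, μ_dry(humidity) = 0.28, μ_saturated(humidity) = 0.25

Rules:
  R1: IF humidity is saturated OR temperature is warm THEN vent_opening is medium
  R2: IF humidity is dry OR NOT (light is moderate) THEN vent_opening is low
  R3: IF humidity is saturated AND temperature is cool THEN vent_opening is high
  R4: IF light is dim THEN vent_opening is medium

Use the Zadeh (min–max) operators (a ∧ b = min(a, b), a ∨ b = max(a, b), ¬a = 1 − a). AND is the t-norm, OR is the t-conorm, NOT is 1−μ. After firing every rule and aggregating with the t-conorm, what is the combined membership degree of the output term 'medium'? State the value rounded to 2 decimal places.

0.59

R1: saturated=0.25, warm=0.59; OR[max(a, b)] → w = 0.59
R2: dry=0.28, ¬moderate=1−0.83=0.17; OR[max(a, b)] → w = 0.28
R3: saturated=0.25, cool=0.67; AND[min(a, b)] → w = 0.25
R4: dim=0.14 → w = 0.14
Rules with consequent 'medium': {R1, R4} → strengths 0.59, 0.14
Aggregate via t-conorm [max(a, b)]: 0.59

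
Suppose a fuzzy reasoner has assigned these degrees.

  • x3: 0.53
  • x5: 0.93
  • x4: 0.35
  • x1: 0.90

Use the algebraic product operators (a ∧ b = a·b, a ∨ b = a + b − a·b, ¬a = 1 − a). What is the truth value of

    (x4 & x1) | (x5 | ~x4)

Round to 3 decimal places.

x4 & x1 = a·b on (0.3500, 0.9000) = 0.3150
~x4 = 1 − 0.3500 = 0.6500
x5 | ~x4 = a + b − a·b on (0.9300, 0.6500) = 0.9755
(x4 & x1) | (x5 | ~x4) = a + b − a·b on (0.3150, 0.9755) = 0.9832

0.983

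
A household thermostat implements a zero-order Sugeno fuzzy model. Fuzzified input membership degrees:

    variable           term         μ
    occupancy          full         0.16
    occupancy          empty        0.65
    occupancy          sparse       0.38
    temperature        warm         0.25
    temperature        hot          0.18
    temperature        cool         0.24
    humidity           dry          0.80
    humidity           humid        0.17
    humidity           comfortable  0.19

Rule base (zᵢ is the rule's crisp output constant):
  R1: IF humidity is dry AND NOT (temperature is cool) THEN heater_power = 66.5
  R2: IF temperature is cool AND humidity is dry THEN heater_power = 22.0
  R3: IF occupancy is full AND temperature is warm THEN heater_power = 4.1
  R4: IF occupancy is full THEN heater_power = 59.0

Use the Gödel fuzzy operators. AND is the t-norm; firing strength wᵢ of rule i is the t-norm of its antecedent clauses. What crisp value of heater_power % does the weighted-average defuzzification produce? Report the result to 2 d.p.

R1 (z=66.5): dry=0.80, ¬cool=1−0.24=0.76; AND[min(a, b)] → w = 0.76
R2 (z=22.0): cool=0.24, dry=0.80; AND[min(a, b)] → w = 0.24
R3 (z=4.1): full=0.16, warm=0.25; AND[min(a, b)] → w = 0.16
R4 (z=59.0): full=0.16 → w = 0.16
Weighted average = (0.76·66.5 + 0.24·22.0 + 0.16·4.1 + 0.16·59.0) / (0.76 + 0.24 + 0.16 + 0.16)
  = 65.9160 / 1.3200 = 49.94

49.94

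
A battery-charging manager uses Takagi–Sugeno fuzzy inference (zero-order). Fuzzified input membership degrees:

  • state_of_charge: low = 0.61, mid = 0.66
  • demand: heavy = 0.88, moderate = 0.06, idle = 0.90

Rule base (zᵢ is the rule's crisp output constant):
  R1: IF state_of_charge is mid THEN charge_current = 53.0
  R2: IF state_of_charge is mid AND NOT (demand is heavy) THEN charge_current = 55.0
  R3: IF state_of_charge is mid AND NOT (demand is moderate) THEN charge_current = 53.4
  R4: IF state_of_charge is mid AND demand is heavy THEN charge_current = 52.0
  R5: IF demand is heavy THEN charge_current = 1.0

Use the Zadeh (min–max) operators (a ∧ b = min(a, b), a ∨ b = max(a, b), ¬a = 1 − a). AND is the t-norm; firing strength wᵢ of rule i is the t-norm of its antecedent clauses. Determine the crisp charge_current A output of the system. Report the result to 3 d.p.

R1 (z=53.0): mid=0.66 → w = 0.66
R2 (z=55.0): mid=0.66, ¬heavy=1−0.88=0.12; AND[min(a, b)] → w = 0.12
R3 (z=53.4): mid=0.66, ¬moderate=1−0.06=0.94; AND[min(a, b)] → w = 0.66
R4 (z=52.0): mid=0.66, heavy=0.88; AND[min(a, b)] → w = 0.66
R5 (z=1.0): heavy=0.88 → w = 0.88
Weighted average = (0.66·53.0 + 0.12·55.0 + 0.66·53.4 + 0.66·52.0 + 0.88·1.0) / (0.66 + 0.12 + 0.66 + 0.66 + 0.88)
  = 112.0240 / 2.9800 = 37.592

37.592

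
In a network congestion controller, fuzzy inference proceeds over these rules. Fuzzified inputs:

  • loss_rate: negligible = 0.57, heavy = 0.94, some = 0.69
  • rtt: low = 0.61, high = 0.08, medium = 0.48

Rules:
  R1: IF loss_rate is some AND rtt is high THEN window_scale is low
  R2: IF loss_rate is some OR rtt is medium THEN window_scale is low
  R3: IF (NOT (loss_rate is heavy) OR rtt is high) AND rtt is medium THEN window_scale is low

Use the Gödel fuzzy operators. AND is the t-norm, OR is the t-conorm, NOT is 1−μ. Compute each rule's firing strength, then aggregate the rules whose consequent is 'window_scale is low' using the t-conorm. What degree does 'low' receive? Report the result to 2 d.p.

R1: some=0.69, high=0.08; AND[min(a, b)] → w = 0.08
R2: some=0.69, medium=0.48; OR[max(a, b)] → w = 0.69
R3: (¬heavy=1−0.94=0.06 OR high=0.08) = 0.08; AND[min(a, b)] with medium=0.48 → w = 0.08
Rules with consequent 'low': {R1, R2, R3} → strengths 0.08, 0.69, 0.08
Aggregate via t-conorm [max(a, b)]: 0.69

0.69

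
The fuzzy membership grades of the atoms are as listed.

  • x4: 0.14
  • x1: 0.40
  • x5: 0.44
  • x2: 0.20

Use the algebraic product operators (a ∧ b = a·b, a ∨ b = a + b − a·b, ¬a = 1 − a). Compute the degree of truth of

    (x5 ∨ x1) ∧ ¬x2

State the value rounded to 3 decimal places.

x5 ∨ x1 = a + b − a·b on (0.4400, 0.4000) = 0.6640
¬x2 = 1 − 0.2000 = 0.8000
(x5 ∨ x1) ∧ ¬x2 = a·b on (0.6640, 0.8000) = 0.5312

0.531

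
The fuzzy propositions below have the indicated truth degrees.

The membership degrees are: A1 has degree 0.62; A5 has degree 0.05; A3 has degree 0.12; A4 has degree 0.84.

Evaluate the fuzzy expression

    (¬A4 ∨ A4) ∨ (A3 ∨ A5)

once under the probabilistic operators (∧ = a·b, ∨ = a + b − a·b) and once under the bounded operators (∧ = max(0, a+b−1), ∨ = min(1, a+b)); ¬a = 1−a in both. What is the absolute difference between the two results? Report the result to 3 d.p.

0.112

Under probabilistic:
  ¬A4 = 1 − 0.8400 = 0.1600
  ¬A4 ∨ A4 = a + b − a·b on (0.1600, 0.8400) = 0.8656
  A3 ∨ A5 = a + b − a·b on (0.1200, 0.0500) = 0.1640
  (¬A4 ∨ A4) ∨ (A3 ∨ A5) = a + b − a·b on (0.8656, 0.1640) = 0.8876
  → value = 0.8876
Under bounded:
  ¬A4 = 1 − 0.84 = 0.16
  ¬A4 ∨ A4 = min(1, a+b) on (0.16, 0.84) = 1.00
  A3 ∨ A5 = min(1, a+b) on (0.12, 0.05) = 0.17
  (¬A4 ∨ A4) ∨ (A3 ∨ A5) = min(1, a+b) on (1.00, 0.17) = 1.00
  → value = 1.0000
|0.8876 − 1.0000| = 0.112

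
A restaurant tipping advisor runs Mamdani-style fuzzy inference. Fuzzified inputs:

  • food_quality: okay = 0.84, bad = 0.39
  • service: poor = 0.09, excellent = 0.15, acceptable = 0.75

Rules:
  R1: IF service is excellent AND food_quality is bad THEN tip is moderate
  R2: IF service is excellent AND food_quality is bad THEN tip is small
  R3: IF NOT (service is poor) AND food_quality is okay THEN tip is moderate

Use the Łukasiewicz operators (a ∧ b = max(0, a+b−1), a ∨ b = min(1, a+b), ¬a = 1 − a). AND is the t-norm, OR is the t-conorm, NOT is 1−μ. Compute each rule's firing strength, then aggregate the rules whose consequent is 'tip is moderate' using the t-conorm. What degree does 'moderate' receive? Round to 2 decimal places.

0.75

R1: excellent=0.15, bad=0.39; AND[max(0, a+b−1)] → w = 0.00
R2: excellent=0.15, bad=0.39; AND[max(0, a+b−1)] → w = 0.00
R3: ¬poor=1−0.09=0.91, okay=0.84; AND[max(0, a+b−1)] → w = 0.75
Rules with consequent 'moderate': {R1, R3} → strengths 0.00, 0.75
Aggregate via t-conorm [min(1, a+b)]: 0.75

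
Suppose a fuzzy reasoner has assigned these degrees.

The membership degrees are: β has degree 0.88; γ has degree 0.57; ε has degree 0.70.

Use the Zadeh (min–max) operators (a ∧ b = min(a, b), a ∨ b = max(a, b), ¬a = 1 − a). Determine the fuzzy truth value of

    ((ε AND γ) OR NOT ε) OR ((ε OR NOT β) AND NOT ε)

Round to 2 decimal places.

ε AND γ = min(a, b) on (0.70, 0.57) = 0.57
NOT ε = 1 − 0.70 = 0.30
(ε AND γ) OR NOT ε = max(a, b) on (0.57, 0.30) = 0.57
NOT β = 1 − 0.88 = 0.12
ε OR NOT β = max(a, b) on (0.70, 0.12) = 0.70
NOT ε = 1 − 0.70 = 0.30
(ε OR NOT β) AND NOT ε = min(a, b) on (0.70, 0.30) = 0.30
((ε AND γ) OR NOT ε) OR ((ε OR NOT β) AND NOT ε) = max(a, b) on (0.57, 0.30) = 0.57

0.57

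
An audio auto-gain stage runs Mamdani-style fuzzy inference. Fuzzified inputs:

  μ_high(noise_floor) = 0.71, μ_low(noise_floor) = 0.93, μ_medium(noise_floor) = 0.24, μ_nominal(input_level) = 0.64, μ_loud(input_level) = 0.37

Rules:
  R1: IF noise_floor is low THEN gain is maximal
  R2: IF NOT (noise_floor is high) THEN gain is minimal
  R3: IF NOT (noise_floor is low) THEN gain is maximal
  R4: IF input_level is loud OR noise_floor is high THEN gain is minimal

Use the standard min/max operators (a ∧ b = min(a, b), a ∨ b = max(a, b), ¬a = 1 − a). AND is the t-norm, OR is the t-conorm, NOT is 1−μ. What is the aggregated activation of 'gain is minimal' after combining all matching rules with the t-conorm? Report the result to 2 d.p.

R1: low=0.93 → w = 0.93
R2: ¬high=1−0.71=0.29 → w = 0.29
R3: ¬low=1−0.93=0.07 → w = 0.07
R4: loud=0.37, high=0.71; OR[max(a, b)] → w = 0.71
Rules with consequent 'minimal': {R2, R4} → strengths 0.29, 0.71
Aggregate via t-conorm [max(a, b)]: 0.71

0.71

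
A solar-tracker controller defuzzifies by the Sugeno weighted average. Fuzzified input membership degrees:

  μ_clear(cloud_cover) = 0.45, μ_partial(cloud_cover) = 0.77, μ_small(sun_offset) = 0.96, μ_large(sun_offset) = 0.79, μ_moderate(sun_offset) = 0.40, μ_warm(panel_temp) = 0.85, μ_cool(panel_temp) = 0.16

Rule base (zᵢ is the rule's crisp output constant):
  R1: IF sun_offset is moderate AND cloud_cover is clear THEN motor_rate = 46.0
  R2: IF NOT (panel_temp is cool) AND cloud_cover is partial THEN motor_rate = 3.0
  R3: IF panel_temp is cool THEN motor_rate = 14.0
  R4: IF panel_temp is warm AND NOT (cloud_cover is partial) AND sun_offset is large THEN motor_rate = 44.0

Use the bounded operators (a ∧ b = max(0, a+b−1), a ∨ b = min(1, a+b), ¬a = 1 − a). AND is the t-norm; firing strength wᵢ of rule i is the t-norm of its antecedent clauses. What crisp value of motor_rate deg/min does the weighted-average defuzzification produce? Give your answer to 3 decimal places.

R1 (z=46.0): moderate=0.40, clear=0.45; AND[max(0, a+b−1)] → w = 0.00
R2 (z=3.0): ¬cool=1−0.16=0.84, partial=0.77; AND[max(0, a+b−1)] → w = 0.61
R3 (z=14.0): cool=0.16 → w = 0.16
R4 (z=44.0): warm=0.85, ¬partial=1−0.77=0.23, large=0.79; AND[max(0, a+b−1)] → w = 0.00
Weighted average = (0.00·46.0 + 0.61·3.0 + 0.16·14.0 + 0.00·44.0) / (0.00 + 0.61 + 0.16 + 0.00)
  = 4.0700 / 0.7700 = 5.286

5.286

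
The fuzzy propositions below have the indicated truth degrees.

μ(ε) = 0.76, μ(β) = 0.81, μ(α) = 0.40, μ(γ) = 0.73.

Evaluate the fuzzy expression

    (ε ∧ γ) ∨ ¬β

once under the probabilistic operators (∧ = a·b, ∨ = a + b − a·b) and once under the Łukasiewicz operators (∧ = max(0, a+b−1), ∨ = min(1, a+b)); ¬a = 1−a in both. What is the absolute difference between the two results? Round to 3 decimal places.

Under probabilistic:
  ε ∧ γ = a·b on (0.7600, 0.7300) = 0.5548
  ¬β = 1 − 0.8100 = 0.1900
  (ε ∧ γ) ∨ ¬β = a + b − a·b on (0.5548, 0.1900) = 0.6394
  → value = 0.6394
Under Łukasiewicz:
  ε ∧ γ = max(0, a+b−1) on (0.76, 0.73) = 0.49
  ¬β = 1 − 0.81 = 0.19
  (ε ∧ γ) ∨ ¬β = min(1, a+b) on (0.49, 0.19) = 0.68
  → value = 0.6800
|0.6394 − 0.6800| = 0.041

0.041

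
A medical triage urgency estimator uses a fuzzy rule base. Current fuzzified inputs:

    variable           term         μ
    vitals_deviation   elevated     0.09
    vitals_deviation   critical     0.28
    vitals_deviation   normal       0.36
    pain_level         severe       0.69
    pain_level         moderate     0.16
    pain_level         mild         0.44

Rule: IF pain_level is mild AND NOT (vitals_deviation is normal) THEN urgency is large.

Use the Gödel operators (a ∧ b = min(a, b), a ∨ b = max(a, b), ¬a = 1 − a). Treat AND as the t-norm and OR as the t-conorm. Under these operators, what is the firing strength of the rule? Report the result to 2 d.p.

0.44

firing strength: mild=0.44, ¬normal=1−0.36=0.64; AND[min(a, b)] → w = 0.44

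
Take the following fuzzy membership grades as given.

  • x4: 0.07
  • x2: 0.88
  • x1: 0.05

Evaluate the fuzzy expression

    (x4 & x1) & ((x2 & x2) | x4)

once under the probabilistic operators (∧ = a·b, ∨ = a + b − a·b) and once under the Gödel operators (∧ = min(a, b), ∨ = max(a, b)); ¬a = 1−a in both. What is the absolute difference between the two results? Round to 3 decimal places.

Under probabilistic:
  x4 & x1 = a·b on (0.0700, 0.0500) = 0.0035
  x2 & x2 = a·b on (0.8800, 0.8800) = 0.7744
  (x2 & x2) | x4 = a + b − a·b on (0.7744, 0.0700) = 0.7902
  (x4 & x1) & ((x2 & x2) | x4) = a·b on (0.0035, 0.7902) = 0.0028
  → value = 0.0028
Under Gödel:
  x4 & x1 = min(a, b) on (0.07, 0.05) = 0.05
  x2 & x2 = min(a, b) on (0.88, 0.88) = 0.88
  (x2 & x2) | x4 = max(a, b) on (0.88, 0.07) = 0.88
  (x4 & x1) & ((x2 & x2) | x4) = min(a, b) on (0.05, 0.88) = 0.05
  → value = 0.0500
|0.0028 − 0.0500| = 0.047

0.047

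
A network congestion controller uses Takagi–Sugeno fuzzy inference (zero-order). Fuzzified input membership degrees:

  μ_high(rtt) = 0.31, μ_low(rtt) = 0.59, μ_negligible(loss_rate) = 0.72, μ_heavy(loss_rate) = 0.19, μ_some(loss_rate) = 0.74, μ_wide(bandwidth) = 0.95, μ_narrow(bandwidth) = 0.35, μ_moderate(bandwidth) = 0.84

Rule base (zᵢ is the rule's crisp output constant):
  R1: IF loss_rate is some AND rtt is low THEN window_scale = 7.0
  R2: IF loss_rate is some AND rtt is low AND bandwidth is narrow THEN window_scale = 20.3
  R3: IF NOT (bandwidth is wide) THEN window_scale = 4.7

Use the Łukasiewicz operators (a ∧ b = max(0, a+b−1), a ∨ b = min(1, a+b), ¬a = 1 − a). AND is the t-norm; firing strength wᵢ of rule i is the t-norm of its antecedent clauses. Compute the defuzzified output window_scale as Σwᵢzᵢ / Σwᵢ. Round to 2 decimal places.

R1 (z=7.0): some=0.74, low=0.59; AND[max(0, a+b−1)] → w = 0.33
R2 (z=20.3): some=0.74, low=0.59, narrow=0.35; AND[max(0, a+b−1)] → w = 0.00
R3 (z=4.7): ¬wide=1−0.95=0.05 → w = 0.05
Weighted average = (0.33·7.0 + 0.00·20.3 + 0.05·4.7) / (0.33 + 0.00 + 0.05)
  = 2.5450 / 0.3800 = 6.70

6.70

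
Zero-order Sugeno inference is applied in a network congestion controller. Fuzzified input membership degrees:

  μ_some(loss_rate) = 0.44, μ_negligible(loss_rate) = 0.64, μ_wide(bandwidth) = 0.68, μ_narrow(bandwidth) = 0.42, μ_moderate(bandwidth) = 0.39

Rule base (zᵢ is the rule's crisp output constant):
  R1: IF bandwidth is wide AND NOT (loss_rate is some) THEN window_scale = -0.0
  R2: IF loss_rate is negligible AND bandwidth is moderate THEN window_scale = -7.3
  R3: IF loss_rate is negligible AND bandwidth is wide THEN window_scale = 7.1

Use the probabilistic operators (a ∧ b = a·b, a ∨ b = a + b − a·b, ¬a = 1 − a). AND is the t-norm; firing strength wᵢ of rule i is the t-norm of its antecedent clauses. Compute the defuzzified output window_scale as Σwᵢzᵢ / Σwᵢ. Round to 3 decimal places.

R1 (z=-0.0): wide=0.68, ¬some=1−0.44=0.56; AND[a·b] → w = 0.3808
R2 (z=-7.3): negligible=0.64, moderate=0.39; AND[a·b] → w = 0.2496
R3 (z=7.1): negligible=0.64, wide=0.68; AND[a·b] → w = 0.4352
Weighted average = (0.3808·-0.0 + 0.2496·-7.3 + 0.4352·7.1) / (0.3808 + 0.2496 + 0.4352)
  = 1.2678 / 1.0656 = 1.190

1.190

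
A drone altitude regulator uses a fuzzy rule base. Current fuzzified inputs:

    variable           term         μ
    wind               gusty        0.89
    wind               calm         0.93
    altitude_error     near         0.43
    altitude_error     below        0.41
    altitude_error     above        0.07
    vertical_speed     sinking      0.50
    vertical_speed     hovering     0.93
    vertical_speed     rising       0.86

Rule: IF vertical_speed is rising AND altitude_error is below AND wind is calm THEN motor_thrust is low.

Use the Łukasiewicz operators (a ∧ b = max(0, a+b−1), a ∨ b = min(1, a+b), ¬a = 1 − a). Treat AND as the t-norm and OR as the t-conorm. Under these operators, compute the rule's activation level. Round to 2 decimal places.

firing strength: rising=0.86, below=0.41, calm=0.93; AND[max(0, a+b−1)] → w = 0.20

0.20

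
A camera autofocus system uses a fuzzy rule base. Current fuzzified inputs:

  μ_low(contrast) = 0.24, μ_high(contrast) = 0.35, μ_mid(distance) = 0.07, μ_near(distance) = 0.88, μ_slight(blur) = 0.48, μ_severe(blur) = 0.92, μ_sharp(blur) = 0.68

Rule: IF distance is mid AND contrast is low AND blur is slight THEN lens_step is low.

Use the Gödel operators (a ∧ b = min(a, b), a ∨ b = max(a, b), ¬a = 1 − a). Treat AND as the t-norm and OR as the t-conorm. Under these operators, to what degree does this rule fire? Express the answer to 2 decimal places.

firing strength: mid=0.07, low=0.24, slight=0.48; AND[min(a, b)] → w = 0.07

0.07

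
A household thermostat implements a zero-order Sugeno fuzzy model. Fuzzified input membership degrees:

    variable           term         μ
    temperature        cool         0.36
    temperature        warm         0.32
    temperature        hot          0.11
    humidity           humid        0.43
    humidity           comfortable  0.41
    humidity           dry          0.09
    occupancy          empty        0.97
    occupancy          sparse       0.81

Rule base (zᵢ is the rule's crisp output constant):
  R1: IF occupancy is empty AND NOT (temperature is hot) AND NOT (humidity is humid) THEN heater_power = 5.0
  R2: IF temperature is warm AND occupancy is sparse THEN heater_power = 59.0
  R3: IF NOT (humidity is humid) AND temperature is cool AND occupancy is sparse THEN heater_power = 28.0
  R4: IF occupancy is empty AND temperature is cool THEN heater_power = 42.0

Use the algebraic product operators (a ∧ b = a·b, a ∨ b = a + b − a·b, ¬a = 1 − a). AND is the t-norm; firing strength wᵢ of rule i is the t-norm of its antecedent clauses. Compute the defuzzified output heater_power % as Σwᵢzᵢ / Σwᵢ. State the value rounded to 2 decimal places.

R1 (z=5.0): empty=0.97, ¬hot=1−0.11=0.89, ¬humid=1−0.43=0.57; AND[a·b] → w = 0.4921
R2 (z=59.0): warm=0.32, sparse=0.81; AND[a·b] → w = 0.2592
R3 (z=28.0): ¬humid=1−0.43=0.57, cool=0.36, sparse=0.81; AND[a·b] → w = 0.1662
R4 (z=42.0): empty=0.97, cool=0.36; AND[a·b] → w = 0.3492
Weighted average = (0.4921·5.0 + 0.2592·59.0 + 0.1662·28.0 + 0.3492·42.0) / (0.4921 + 0.2592 + 0.1662 + 0.3492)
  = 37.0735 / 1.2667 = 29.27

29.27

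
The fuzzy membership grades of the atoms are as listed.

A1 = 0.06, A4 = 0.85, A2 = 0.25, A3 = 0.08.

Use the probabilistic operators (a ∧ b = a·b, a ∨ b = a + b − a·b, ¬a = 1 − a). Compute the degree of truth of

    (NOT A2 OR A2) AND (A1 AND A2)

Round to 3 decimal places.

NOT A2 = 1 − 0.2500 = 0.7500
NOT A2 OR A2 = a + b − a·b on (0.7500, 0.2500) = 0.8125
A1 AND A2 = a·b on (0.0600, 0.2500) = 0.0150
(NOT A2 OR A2) AND (A1 AND A2) = a·b on (0.8125, 0.0150) = 0.0122

0.012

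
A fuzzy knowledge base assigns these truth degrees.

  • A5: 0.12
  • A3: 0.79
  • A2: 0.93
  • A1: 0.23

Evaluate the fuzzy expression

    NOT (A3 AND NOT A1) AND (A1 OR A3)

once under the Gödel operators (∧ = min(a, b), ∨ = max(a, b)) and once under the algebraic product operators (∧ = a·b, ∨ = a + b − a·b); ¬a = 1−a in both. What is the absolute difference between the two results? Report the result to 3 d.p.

0.098

Under Gödel:
  NOT A1 = 1 − 0.23 = 0.77
  A3 AND NOT A1 = min(a, b) on (0.79, 0.77) = 0.77
  NOT (A3 AND NOT A1) = 1 − 0.77 = 0.23
  A1 OR A3 = max(a, b) on (0.23, 0.79) = 0.79
  NOT (A3 AND NOT A1) AND (A1 OR A3) = min(a, b) on (0.23, 0.79) = 0.23
  → value = 0.2300
Under algebraic product:
  NOT A1 = 1 − 0.2300 = 0.7700
  A3 AND NOT A1 = a·b on (0.7900, 0.7700) = 0.6083
  NOT (A3 AND NOT A1) = 1 − 0.6083 = 0.3917
  A1 OR A3 = a + b − a·b on (0.2300, 0.7900) = 0.8383
  NOT (A3 AND NOT A1) AND (A1 OR A3) = a·b on (0.3917, 0.8383) = 0.3284
  → value = 0.3284
|0.2300 − 0.3284| = 0.098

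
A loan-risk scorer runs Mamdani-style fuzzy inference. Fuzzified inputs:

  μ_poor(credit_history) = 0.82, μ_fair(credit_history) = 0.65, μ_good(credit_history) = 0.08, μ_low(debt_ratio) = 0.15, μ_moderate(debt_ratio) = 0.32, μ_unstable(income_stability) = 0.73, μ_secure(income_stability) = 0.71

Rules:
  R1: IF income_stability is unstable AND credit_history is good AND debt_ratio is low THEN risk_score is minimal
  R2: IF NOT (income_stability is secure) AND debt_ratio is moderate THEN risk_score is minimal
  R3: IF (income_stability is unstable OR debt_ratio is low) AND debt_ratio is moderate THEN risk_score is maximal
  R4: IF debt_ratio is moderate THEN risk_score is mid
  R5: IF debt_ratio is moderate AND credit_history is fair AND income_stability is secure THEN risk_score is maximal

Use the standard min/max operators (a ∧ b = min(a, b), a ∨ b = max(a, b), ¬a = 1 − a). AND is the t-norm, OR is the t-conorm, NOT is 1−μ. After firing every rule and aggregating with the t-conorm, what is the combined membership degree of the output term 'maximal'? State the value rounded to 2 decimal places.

0.32

R1: unstable=0.73, good=0.08, low=0.15; AND[min(a, b)] → w = 0.08
R2: ¬secure=1−0.71=0.29, moderate=0.32; AND[min(a, b)] → w = 0.29
R3: (unstable=0.73 OR low=0.15) = 0.73; AND[min(a, b)] with moderate=0.32 → w = 0.32
R4: moderate=0.32 → w = 0.32
R5: moderate=0.32, fair=0.65, secure=0.71; AND[min(a, b)] → w = 0.32
Rules with consequent 'maximal': {R3, R5} → strengths 0.32, 0.32
Aggregate via t-conorm [max(a, b)]: 0.32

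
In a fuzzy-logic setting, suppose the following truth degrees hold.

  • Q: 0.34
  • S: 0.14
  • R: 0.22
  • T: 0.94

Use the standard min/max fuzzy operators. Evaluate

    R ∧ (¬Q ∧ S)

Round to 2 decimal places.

0.14

¬Q = 1 − 0.34 = 0.66
¬Q ∧ S = min(a, b) on (0.66, 0.14) = 0.14
R ∧ (¬Q ∧ S) = min(a, b) on (0.22, 0.14) = 0.14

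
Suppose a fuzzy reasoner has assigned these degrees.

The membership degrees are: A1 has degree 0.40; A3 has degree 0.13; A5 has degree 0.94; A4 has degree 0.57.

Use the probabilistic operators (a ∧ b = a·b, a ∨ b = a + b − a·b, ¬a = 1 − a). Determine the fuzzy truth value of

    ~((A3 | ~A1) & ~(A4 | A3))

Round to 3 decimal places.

~A1 = 1 − 0.4000 = 0.6000
A3 | ~A1 = a + b − a·b on (0.1300, 0.6000) = 0.6520
A4 | A3 = a + b − a·b on (0.5700, 0.1300) = 0.6259
~(A4 | A3) = 1 − 0.6259 = 0.3741
(A3 | ~A1) & ~(A4 | A3) = a·b on (0.6520, 0.3741) = 0.2439
~((A3 | ~A1) & ~(A4 | A3)) = 1 − 0.2439 = 0.7561

0.756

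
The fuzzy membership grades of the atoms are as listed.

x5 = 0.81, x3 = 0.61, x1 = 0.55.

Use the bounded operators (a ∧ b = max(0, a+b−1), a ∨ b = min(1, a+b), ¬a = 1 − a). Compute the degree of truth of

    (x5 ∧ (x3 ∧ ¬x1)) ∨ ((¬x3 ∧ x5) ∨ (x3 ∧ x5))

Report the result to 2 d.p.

0.62

¬x1 = 1 − 0.55 = 0.45
x3 ∧ ¬x1 = max(0, a+b−1) on (0.61, 0.45) = 0.06
x5 ∧ (x3 ∧ ¬x1) = max(0, a+b−1) on (0.81, 0.06) = 0.00
¬x3 = 1 − 0.61 = 0.39
¬x3 ∧ x5 = max(0, a+b−1) on (0.39, 0.81) = 0.20
x3 ∧ x5 = max(0, a+b−1) on (0.61, 0.81) = 0.42
(¬x3 ∧ x5) ∨ (x3 ∧ x5) = min(1, a+b) on (0.20, 0.42) = 0.62
(x5 ∧ (x3 ∧ ¬x1)) ∨ ((¬x3 ∧ x5) ∨ (x3 ∧ x5)) = min(1, a+b) on (0.00, 0.62) = 0.62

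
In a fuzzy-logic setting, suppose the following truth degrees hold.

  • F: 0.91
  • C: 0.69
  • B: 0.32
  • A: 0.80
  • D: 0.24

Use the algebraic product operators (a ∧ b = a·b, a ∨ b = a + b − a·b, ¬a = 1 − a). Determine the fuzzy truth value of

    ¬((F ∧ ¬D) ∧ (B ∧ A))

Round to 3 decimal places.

0.823

¬D = 1 − 0.2400 = 0.7600
F ∧ ¬D = a·b on (0.9100, 0.7600) = 0.6916
B ∧ A = a·b on (0.3200, 0.8000) = 0.2560
(F ∧ ¬D) ∧ (B ∧ A) = a·b on (0.6916, 0.2560) = 0.1770
¬((F ∧ ¬D) ∧ (B ∧ A)) = 1 − 0.1770 = 0.8230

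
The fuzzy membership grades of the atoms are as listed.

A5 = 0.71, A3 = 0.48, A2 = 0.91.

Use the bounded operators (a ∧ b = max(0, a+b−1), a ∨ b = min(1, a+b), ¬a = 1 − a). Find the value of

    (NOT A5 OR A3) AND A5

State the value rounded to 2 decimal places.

NOT A5 = 1 − 0.71 = 0.29
NOT A5 OR A3 = min(1, a+b) on (0.29, 0.48) = 0.77
(NOT A5 OR A3) AND A5 = max(0, a+b−1) on (0.77, 0.71) = 0.48

0.48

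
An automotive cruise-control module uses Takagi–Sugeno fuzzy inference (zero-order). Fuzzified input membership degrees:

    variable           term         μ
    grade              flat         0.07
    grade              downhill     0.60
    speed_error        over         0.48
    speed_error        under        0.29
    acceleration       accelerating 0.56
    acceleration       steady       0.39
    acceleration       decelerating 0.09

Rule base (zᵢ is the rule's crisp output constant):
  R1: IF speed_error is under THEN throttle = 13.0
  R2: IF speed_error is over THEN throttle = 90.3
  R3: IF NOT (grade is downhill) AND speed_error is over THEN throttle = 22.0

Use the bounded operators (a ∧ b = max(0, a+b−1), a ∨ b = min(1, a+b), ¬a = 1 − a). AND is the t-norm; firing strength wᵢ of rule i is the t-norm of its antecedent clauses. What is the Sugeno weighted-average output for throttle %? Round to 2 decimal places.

R1 (z=13.0): under=0.29 → w = 0.29
R2 (z=90.3): over=0.48 → w = 0.48
R3 (z=22.0): ¬downhill=1−0.60=0.40, over=0.48; AND[max(0, a+b−1)] → w = 0.00
Weighted average = (0.29·13.0 + 0.48·90.3 + 0.00·22.0) / (0.29 + 0.48 + 0.00)
  = 47.1140 / 0.7700 = 61.19

61.19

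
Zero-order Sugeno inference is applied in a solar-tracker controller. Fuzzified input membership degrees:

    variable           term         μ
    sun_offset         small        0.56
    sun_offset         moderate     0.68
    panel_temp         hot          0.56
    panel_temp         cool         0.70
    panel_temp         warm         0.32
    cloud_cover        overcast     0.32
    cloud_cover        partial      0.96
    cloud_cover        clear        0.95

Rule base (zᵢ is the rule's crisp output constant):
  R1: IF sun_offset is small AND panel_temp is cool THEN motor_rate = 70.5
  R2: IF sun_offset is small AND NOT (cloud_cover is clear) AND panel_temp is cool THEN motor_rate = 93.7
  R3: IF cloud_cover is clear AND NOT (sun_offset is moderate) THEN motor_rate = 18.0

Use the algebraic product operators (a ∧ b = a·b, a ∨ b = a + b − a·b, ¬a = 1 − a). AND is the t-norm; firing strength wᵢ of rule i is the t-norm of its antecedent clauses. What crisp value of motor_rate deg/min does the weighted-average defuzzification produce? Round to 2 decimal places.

R1 (z=70.5): small=0.56, cool=0.70; AND[a·b] → w = 0.3920
R2 (z=93.7): small=0.56, ¬clear=1−0.95=0.05, cool=0.70; AND[a·b] → w = 0.0196
R3 (z=18.0): clear=0.95, ¬moderate=1−0.68=0.32; AND[a·b] → w = 0.3040
Weighted average = (0.3920·70.5 + 0.0196·93.7 + 0.3040·18.0) / (0.3920 + 0.0196 + 0.3040)
  = 34.9445 / 0.7156 = 48.83

48.83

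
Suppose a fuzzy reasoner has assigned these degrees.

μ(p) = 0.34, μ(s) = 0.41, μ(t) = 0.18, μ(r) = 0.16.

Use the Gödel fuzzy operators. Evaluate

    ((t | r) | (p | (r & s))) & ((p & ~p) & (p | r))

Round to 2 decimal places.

0.34

t | r = max(a, b) on (0.18, 0.16) = 0.18
r & s = min(a, b) on (0.16, 0.41) = 0.16
p | (r & s) = max(a, b) on (0.34, 0.16) = 0.34
(t | r) | (p | (r & s)) = max(a, b) on (0.18, 0.34) = 0.34
~p = 1 − 0.34 = 0.66
p & ~p = min(a, b) on (0.34, 0.66) = 0.34
p | r = max(a, b) on (0.34, 0.16) = 0.34
(p & ~p) & (p | r) = min(a, b) on (0.34, 0.34) = 0.34
((t | r) | (p | (r & s))) & ((p & ~p) & (p | r)) = min(a, b) on (0.34, 0.34) = 0.34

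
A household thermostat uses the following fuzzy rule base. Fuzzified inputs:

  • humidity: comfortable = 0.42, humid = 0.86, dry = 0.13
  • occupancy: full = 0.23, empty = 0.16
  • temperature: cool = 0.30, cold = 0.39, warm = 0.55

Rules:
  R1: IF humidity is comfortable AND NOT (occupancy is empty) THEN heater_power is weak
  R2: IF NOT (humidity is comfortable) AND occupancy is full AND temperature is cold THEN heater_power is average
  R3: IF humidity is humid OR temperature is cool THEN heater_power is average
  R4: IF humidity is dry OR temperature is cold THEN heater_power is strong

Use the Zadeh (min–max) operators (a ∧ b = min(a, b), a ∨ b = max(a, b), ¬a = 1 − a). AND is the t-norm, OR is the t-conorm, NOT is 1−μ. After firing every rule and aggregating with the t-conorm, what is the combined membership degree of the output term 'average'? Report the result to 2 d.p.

R1: comfortable=0.42, ¬empty=1−0.16=0.84; AND[min(a, b)] → w = 0.42
R2: ¬comfortable=1−0.42=0.58, full=0.23, cold=0.39; AND[min(a, b)] → w = 0.23
R3: humid=0.86, cool=0.30; OR[max(a, b)] → w = 0.86
R4: dry=0.13, cold=0.39; OR[max(a, b)] → w = 0.39
Rules with consequent 'average': {R2, R3} → strengths 0.23, 0.86
Aggregate via t-conorm [max(a, b)]: 0.86

0.86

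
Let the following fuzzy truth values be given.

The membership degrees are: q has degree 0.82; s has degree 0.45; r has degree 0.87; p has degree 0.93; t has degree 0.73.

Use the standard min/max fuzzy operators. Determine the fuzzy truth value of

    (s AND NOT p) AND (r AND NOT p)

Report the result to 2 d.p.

0.07

NOT p = 1 − 0.93 = 0.07
s AND NOT p = min(a, b) on (0.45, 0.07) = 0.07
NOT p = 1 − 0.93 = 0.07
r AND NOT p = min(a, b) on (0.87, 0.07) = 0.07
(s AND NOT p) AND (r AND NOT p) = min(a, b) on (0.07, 0.07) = 0.07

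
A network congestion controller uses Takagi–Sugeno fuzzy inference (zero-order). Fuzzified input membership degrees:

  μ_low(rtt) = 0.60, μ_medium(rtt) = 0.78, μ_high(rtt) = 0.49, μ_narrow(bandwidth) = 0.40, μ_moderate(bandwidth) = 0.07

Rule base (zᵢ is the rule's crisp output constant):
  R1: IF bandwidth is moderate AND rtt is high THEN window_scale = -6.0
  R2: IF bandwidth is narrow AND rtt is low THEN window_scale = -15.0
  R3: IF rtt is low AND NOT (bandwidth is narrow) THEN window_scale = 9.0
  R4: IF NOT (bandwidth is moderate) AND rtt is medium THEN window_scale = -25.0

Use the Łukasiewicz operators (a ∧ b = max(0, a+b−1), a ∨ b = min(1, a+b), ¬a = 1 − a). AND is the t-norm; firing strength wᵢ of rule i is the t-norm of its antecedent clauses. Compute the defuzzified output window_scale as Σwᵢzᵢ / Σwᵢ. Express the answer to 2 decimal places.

R1 (z=-6.0): moderate=0.07, high=0.49; AND[max(0, a+b−1)] → w = 0.00
R2 (z=-15.0): narrow=0.40, low=0.60; AND[max(0, a+b−1)] → w = 0.00
R3 (z=9.0): low=0.60, ¬narrow=1−0.40=0.60; AND[max(0, a+b−1)] → w = 0.20
R4 (z=-25.0): ¬moderate=1−0.07=0.93, medium=0.78; AND[max(0, a+b−1)] → w = 0.71
Weighted average = (0.00·-6.0 + 0.00·-15.0 + 0.20·9.0 + 0.71·-25.0) / (0.00 + 0.00 + 0.20 + 0.71)
  = -15.9500 / 0.9100 = -17.53

-17.53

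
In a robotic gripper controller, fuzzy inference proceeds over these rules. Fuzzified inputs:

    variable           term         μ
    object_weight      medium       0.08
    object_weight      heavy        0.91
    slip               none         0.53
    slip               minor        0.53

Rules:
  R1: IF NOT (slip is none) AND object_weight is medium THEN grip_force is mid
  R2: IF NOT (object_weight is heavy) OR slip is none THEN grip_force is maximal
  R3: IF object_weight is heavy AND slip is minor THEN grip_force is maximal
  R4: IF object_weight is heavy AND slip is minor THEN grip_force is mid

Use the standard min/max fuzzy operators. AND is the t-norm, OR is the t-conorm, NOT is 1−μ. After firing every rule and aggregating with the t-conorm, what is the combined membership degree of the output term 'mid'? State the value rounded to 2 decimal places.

R1: ¬none=1−0.53=0.47, medium=0.08; AND[min(a, b)] → w = 0.08
R2: ¬heavy=1−0.91=0.09, none=0.53; OR[max(a, b)] → w = 0.53
R3: heavy=0.91, minor=0.53; AND[min(a, b)] → w = 0.53
R4: heavy=0.91, minor=0.53; AND[min(a, b)] → w = 0.53
Rules with consequent 'mid': {R1, R4} → strengths 0.08, 0.53
Aggregate via t-conorm [max(a, b)]: 0.53

0.53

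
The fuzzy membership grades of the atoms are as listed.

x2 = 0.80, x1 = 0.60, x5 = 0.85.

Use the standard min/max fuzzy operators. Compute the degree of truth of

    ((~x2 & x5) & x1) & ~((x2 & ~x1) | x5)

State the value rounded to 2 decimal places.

0.15

~x2 = 1 − 0.80 = 0.20
~x2 & x5 = min(a, b) on (0.20, 0.85) = 0.20
(~x2 & x5) & x1 = min(a, b) on (0.20, 0.60) = 0.20
~x1 = 1 − 0.60 = 0.40
x2 & ~x1 = min(a, b) on (0.80, 0.40) = 0.40
(x2 & ~x1) | x5 = max(a, b) on (0.40, 0.85) = 0.85
~((x2 & ~x1) | x5) = 1 − 0.85 = 0.15
((~x2 & x5) & x1) & ~((x2 & ~x1) | x5) = min(a, b) on (0.20, 0.15) = 0.15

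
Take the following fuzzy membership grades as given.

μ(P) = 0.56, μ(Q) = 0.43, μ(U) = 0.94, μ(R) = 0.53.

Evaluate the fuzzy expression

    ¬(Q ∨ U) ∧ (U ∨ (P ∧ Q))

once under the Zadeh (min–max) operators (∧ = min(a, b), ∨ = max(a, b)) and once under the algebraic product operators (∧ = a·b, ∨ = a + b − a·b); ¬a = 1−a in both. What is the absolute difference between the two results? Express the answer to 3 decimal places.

0.027

Under Zadeh (min–max):
  Q ∨ U = max(a, b) on (0.43, 0.94) = 0.94
  ¬(Q ∨ U) = 1 − 0.94 = 0.06
  P ∧ Q = min(a, b) on (0.56, 0.43) = 0.43
  U ∨ (P ∧ Q) = max(a, b) on (0.94, 0.43) = 0.94
  ¬(Q ∨ U) ∧ (U ∨ (P ∧ Q)) = min(a, b) on (0.06, 0.94) = 0.06
  → value = 0.0600
Under algebraic product:
  Q ∨ U = a + b − a·b on (0.4300, 0.9400) = 0.9658
  ¬(Q ∨ U) = 1 − 0.9658 = 0.0342
  P ∧ Q = a·b on (0.5600, 0.4300) = 0.2408
  U ∨ (P ∧ Q) = a + b − a·b on (0.9400, 0.2408) = 0.9544
  ¬(Q ∨ U) ∧ (U ∨ (P ∧ Q)) = a·b on (0.0342, 0.9544) = 0.0326
  → value = 0.0326
|0.0600 − 0.0326| = 0.027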